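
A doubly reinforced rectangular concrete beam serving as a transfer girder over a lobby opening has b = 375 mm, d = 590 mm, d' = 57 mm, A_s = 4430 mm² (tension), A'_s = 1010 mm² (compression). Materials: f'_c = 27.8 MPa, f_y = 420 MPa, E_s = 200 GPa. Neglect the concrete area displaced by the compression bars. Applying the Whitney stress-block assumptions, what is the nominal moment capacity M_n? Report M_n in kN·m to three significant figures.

M_n ≈ 957 kN·m

Assume both tension and compression steel yield.
Net tension couple steel: A_s − A'_s = 3420 mm².
a = (A_s − A'_s) f_y / (0.85 f'_c b) = 1436400/(0.85 × 27.8 × 375) = 162.10 mm.
c = a/β₁ = 162.10/0.85 = 190.71 mm; ε'_s = 0.003(c − d')/c = 0.0021 ≥ f_y/E_s = 0.0021, so compression steel does yield.
M_n = (A_s − A'_s) f_y (d − a/2) + A'_s f_y (d − d') = [1436400 × (590 − 81.05) + 424200 × (590 − 57)] × 10⁻⁶ = 731.06 + 226.10 = 957.16 kN·m.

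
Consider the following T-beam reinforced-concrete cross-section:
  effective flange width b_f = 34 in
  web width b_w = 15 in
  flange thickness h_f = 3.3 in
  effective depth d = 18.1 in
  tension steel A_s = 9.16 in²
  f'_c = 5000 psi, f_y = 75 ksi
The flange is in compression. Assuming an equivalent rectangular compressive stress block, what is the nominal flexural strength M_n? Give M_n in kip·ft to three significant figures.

Tension: T = A_s f_y = 9.16 × 75 = 687 kips.
Try a within the flange: a = T/(0.85 f'_c b_f) = 687/(0.85 × 5 × 34) = 4.754 in.
a = 4.754 > h_f = 3.3 in: the block extends into the web. Split into flange-overhang and web parts.
C_f = 0.85 f'_c (b_f − b_w) h_f = 0.85 × 5 × (34 − 15) × 3.3 = 266.5 kips.
Remaining web compression depth: a_w = (T − C_f)/(0.85 f'_c b_w) = (687 − 266.5)/(0.85 × 5 × 15) = 6.596 in.
M_n = C_f(d − h_f/2) + (T − C_f)(d − a_w/2) = 266.5 × (18.1 − 1.65) + 420.5 × (18.1 − 3.298) = 4383.9 + 6224.2 = 10608.1 kip·in.
M_n = 10608.1/12 = 884.01 kip·ft.

M_n ≈ 884 kip·ft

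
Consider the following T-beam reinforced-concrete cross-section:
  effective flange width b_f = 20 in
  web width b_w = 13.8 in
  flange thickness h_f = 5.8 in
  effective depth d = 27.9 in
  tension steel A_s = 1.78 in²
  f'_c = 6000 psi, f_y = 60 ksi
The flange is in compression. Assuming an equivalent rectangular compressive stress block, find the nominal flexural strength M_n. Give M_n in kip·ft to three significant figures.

Tension: T = A_s f_y = 1.78 × 60 = 106.8 kips.
Try a within the flange: a = T/(0.85 f'_c b_f) = 106.8/(0.85 × 6 × 20) = 1.047 in.
Since a = 1.047 ≤ h_f = 5.8 in, the stress block lies entirely in the flange; analyse as a rectangular beam of width b_f.
M_n = T(d − a/2) = 106.8 × (27.9 − 0.5235) = 2923.8 kip·in.
M_n = 2923.8/12 = 243.65 kip·ft.

M_n ≈ 244 kip·ft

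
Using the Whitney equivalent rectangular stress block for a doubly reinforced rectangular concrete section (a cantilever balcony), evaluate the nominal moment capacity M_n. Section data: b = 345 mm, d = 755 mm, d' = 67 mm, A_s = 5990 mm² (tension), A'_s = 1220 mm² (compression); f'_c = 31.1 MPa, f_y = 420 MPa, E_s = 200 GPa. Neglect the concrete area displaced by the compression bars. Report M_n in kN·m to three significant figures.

Assume both tension and compression steel yield.
Net tension couple steel: A_s − A'_s = 4770 mm².
a = (A_s − A'_s) f_y / (0.85 f'_c b) = 2003400/(0.85 × 31.1 × 345) = 219.67 mm.
c = a/β₁ = 219.67/0.828 = 265.30 mm; ε'_s = 0.003(c − d')/c = 0.0022 ≥ f_y/E_s = 0.0021, so compression steel does yield.
M_n = (A_s − A'_s) f_y (d − a/2) + A'_s f_y (d − d') = [2003400 × (755 − 109.835) + 512400 × (755 − 67)] × 10⁻⁶ = 1292.52 + 352.53 = 1645.05 kN·m.

M_n ≈ 1650 kN·m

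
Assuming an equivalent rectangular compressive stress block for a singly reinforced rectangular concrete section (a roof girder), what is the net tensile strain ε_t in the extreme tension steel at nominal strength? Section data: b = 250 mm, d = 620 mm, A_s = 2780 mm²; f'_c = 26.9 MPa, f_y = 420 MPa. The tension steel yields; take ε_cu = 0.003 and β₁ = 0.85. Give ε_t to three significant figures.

a = A_s f_y/(0.85 f'_c b) = 204.26 mm.
β₁ = 0.85, so c = a/β₁ = 204.26/0.85 = 240.31 mm.
From the linear strain diagram with ε_cu = 0.003: ε_t = 0.003 (d − c)/c = 0.003 × (620 − 240.31)/240.31 = 0.00474.
ε_t is between 0.004 and 0.005 — transition zone.

ε_t ≈ 0.00474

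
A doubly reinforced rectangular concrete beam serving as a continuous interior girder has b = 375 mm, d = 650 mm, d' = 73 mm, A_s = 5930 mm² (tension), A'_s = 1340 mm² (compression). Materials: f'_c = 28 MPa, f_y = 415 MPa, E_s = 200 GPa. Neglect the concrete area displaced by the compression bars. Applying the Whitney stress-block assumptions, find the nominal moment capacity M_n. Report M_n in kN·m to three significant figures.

Assume both tension and compression steel yield.
Net tension couple steel: A_s − A'_s = 4590 mm².
a = (A_s − A'_s) f_y / (0.85 f'_c b) = 1904850/(0.85 × 28 × 375) = 213.43 mm.
c = a/β₁ = 213.43/0.85 = 251.09 mm; ε'_s = 0.003(c − d')/c = 0.0021 ≥ f_y/E_s = 0.0021, so compression steel does yield.
M_n = (A_s − A'_s) f_y (d − a/2) + A'_s f_y (d − d') = [1904850 × (650 − 106.715) + 556100 × (650 − 73)] × 10⁻⁶ = 1034.88 + 320.87 = 1355.75 kN·m.

M_n ≈ 1360 kN·m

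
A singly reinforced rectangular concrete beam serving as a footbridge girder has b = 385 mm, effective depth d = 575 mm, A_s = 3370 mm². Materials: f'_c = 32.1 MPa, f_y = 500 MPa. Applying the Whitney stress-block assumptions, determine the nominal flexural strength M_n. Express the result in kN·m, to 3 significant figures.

T = A_s f_y = 3370 × 500 = 1685000 N = 1685 kN.
From C = T: a = T/(0.85 f'_c b) = 1685000/(0.85 × 32.1 × 385) = 160.40 mm.
M_n = T(d − a/2) = 1685 kN × (575 − 80.2) mm = 833.74 kN·m.

M_n ≈ 834 kN·m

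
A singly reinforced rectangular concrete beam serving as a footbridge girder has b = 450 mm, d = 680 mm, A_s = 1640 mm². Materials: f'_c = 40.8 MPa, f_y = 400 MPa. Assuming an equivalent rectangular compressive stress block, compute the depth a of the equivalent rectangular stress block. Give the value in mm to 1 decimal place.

a ≈ 42.0 mm

T = A_s f_y = 1640 × 400 = 656000 N = 656 kN.
Setting C = 0.85 f'_c a b equal to T: a = 656000/(0.85 × 40.8 × 450) = 42.0 mm.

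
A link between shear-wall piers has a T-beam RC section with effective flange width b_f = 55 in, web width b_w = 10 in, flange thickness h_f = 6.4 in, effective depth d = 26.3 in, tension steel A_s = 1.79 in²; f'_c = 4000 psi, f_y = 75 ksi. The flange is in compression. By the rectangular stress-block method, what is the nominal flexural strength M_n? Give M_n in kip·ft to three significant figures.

M_n ≈ 290 kip·ft

Tension: T = A_s f_y = 1.79 × 75 = 134.25 kips.
Try a within the flange: a = T/(0.85 f'_c b_f) = 134.25/(0.85 × 4 × 55) = 0.718 in.
Since a = 0.718 ≤ h_f = 6.4 in, the stress block lies entirely in the flange; analyse as a rectangular beam of width b_f.
M_n = T(d − a/2) = 134.25 × (26.3 − 0.359) = 3482.6 kip·in.
M_n = 3482.6/12 = 290.22 kip·ft.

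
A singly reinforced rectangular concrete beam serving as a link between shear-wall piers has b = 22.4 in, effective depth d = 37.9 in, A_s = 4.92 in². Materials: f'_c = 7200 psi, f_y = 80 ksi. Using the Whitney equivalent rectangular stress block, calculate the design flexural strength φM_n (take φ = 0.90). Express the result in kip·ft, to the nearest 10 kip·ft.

T = A_s f_y = 4.92 × 80 = 393.6 kips.
a = T/(0.85 f'_c b) = 393.6/(0.85 × 7.2 × 22.4) = 2.871 in.
M_n = T(d − a/2) = 393.6 × (37.9 − 1.4355) = 14352.4 kip·in = 14352.4/12 = 1196.03 kip·ft.
φM_n = 0.90 × 1196.03 = 1076.43 kip·ft.

φM_n ≈ 1080 kip·ft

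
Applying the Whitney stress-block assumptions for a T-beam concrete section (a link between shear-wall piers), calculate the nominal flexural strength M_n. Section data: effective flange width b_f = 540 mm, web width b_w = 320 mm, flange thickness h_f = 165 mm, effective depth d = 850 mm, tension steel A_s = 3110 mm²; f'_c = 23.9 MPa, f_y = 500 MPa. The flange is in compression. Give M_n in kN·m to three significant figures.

M_n ≈ 1210 kN·m

Tension: T = A_s f_y = 3110 × 500 = 1555000 N.
Try a within the flange: a = T/(0.85 f'_c b_f) = 1555000/(0.85 × 23.9 × 540) = 141.75 mm.
Since a = 141.75 ≤ h_f = 165 mm, the stress block lies entirely in the flange; analyse as a rectangular beam of width b_f.
M_n = T(d − a/2) = 1555000 × (850 − 70.875) = 1211.54 × 10⁶ N·mm.
M_n = 1211.54 kN·m.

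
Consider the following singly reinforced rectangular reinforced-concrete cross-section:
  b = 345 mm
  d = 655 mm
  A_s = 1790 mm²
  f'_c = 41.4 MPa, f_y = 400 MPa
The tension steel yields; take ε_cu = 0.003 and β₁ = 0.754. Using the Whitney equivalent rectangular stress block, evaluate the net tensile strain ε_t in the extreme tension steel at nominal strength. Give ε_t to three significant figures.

a = A_s f_y/(0.85 f'_c b) = 58.98 mm.
β₁ = 0.754, so c = a/β₁ = 58.98/0.754 = 78.22 mm.
From the linear strain diagram with ε_cu = 0.003: ε_t = 0.003 (d − c)/c = 0.003 × (655 − 78.22)/78.22 = 0.0221.
Since ε_t ≥ 0.005, the section is tension-controlled.

ε_t ≈ 0.0221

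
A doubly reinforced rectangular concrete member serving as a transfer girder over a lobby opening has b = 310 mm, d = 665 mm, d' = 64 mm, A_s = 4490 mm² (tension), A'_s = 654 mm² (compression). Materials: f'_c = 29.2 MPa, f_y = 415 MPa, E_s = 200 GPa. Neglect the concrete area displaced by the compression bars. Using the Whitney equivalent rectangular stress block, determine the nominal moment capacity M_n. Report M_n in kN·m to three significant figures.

Assume both tension and compression steel yield.
Net tension couple steel: A_s − A'_s = 3836 mm².
a = (A_s − A'_s) f_y / (0.85 f'_c b) = 1591940/(0.85 × 29.2 × 310) = 206.90 mm.
c = a/β₁ = 206.90/0.841 = 246.02 mm; ε'_s = 0.003(c − d')/c = 0.0022 ≥ f_y/E_s = 0.0021, so compression steel does yield.
M_n = (A_s − A'_s) f_y (d − a/2) + A'_s f_y (d − d') = [1591940 × (665 − 103.45) + 271410 × (665 − 64)] × 10⁻⁶ = 893.95 + 163.12 = 1057.07 kN·m.

M_n ≈ 1060 kN·m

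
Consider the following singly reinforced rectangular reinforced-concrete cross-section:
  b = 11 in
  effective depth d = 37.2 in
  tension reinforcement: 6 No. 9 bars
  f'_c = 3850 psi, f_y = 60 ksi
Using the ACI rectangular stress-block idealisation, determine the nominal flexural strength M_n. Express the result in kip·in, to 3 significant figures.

M_n ≈ 11600 kip·in

A_s = 6 × 1 = 6 in².
T = A_s f_y = 6 × 60 = 360 kips.
a = T/(0.85 f'_c b) = 360/(0.85 × 3.85 × 11) = 10.001 in.
M_n = T(d − a/2) = 360 × (37.2 − 5.0005) = 11591.8 kip·in.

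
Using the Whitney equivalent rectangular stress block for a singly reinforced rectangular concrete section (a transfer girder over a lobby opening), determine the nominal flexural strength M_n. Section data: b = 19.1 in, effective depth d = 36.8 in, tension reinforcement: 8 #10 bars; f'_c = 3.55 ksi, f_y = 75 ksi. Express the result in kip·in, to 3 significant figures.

A_s = 8 × 1.27 = 10.16 in².
T = A_s f_y = 10.16 × 75 = 762 kips.
a = T/(0.85 f'_c b) = 762/(0.85 × 3.55 × 19.1) = 13.221 in.
M_n = T(d − a/2) = 762 × (36.8 − 6.6105) = 23004.4 kip·in.

M_n ≈ 23000 kip·in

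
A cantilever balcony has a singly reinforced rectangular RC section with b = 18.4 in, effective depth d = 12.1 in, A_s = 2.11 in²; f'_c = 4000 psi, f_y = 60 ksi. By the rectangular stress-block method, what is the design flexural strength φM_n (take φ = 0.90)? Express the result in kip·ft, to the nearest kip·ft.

T = A_s f_y = 2.11 × 60 = 126.6 kips.
a = T/(0.85 f'_c b) = 126.6/(0.85 × 4 × 18.4) = 2.024 in.
M_n = T(d − a/2) = 126.6 × (12.1 − 1.012) = 1403.7 kip·in = 1403.7/12 = 116.98 kip·ft.
φM_n = 0.90 × 116.98 = 105.28 kip·ft.

φM_n ≈ 105 kip·ft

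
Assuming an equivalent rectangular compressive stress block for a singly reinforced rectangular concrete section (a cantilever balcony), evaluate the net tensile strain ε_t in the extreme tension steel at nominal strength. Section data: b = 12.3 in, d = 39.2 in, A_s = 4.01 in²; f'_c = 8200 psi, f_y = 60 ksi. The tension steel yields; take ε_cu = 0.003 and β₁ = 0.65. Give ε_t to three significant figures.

a = A_s f_y/(0.85 f'_c b) = 2.806 in.
β₁ = 0.65, so c = a/β₁ = 2.806/0.65 = 4.317 in.
From the linear strain diagram with ε_cu = 0.003: ε_t = 0.003 (d − c)/c = 0.003 × (39.2 − 4.317)/4.317 = 0.0242.
Since ε_t ≥ 0.005, the section is tension-controlled.

ε_t ≈ 0.0242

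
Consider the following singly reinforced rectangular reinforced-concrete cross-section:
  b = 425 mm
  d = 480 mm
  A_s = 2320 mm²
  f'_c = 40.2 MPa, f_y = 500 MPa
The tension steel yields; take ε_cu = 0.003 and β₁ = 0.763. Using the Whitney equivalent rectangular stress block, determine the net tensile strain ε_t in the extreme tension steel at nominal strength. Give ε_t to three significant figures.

a = A_s f_y/(0.85 f'_c b) = 79.88 mm.
β₁ = 0.763, so c = a/β₁ = 79.88/0.763 = 104.69 mm.
From the linear strain diagram with ε_cu = 0.003: ε_t = 0.003 (d − c)/c = 0.003 × (480 − 104.69)/104.69 = 0.0108.
Since ε_t ≥ 0.005, the section is tension-controlled.

ε_t ≈ 0.0108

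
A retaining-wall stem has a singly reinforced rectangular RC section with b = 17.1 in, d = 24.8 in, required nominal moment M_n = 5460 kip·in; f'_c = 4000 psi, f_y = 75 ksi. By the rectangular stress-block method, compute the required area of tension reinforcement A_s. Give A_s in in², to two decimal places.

From M_n = 0.85 f'_c a b (d − a/2):
a = d − √(d² − 2M_n/(0.85 f'_c b)) = 24.8 − √(24.8² − 2 × 5460/(0.85 × 4 × 17.1)) = 4.131 in.
A_s = 0.85 f'_c a b / f_y = 0.85 × 4 × 4.131 × 17.1 / 75 = 3.202 in².

A_s ≈ 3.20 in²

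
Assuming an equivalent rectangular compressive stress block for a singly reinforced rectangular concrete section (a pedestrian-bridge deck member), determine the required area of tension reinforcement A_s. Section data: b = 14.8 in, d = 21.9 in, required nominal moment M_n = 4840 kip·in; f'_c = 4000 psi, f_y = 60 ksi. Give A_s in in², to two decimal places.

A_s ≈ 4.15 in²

From M_n = 0.85 f'_c a b (d − a/2):
a = d − √(d² − 2M_n/(0.85 f'_c b)) = 21.9 − √(21.9² − 2 × 4840/(0.85 × 4 × 14.8)) = 4.952 in.
A_s = 0.85 f'_c a b / f_y = 0.85 × 4 × 4.952 × 14.8 / 60 = 4.153 in².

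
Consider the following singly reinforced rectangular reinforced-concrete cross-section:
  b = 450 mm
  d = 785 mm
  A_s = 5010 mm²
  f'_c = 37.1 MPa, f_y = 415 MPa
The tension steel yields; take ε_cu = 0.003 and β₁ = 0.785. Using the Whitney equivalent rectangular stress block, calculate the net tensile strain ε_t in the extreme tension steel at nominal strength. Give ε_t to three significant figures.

ε_t ≈ 0.00962

a = A_s f_y/(0.85 f'_c b) = 146.51 mm.
β₁ = 0.785, so c = a/β₁ = 146.51/0.785 = 186.64 mm.
From the linear strain diagram with ε_cu = 0.003: ε_t = 0.003 (d − c)/c = 0.003 × (785 − 186.64)/186.64 = 0.00962.
Since ε_t ≥ 0.005, the section is tension-controlled.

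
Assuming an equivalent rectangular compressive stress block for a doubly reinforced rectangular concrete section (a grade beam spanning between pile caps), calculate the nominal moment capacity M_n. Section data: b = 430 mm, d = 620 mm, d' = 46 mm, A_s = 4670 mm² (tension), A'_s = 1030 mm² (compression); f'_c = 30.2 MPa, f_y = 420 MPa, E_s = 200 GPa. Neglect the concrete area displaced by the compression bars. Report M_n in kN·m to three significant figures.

Assume both tension and compression steel yield.
Net tension couple steel: A_s − A'_s = 3640 mm².
a = (A_s − A'_s) f_y / (0.85 f'_c b) = 1528800/(0.85 × 30.2 × 430) = 138.50 mm.
c = a/β₁ = 138.50/0.834 = 166.07 mm; ε'_s = 0.003(c − d')/c = 0.0022 ≥ f_y/E_s = 0.0021, so compression steel does yield.
M_n = (A_s − A'_s) f_y (d − a/2) + A'_s f_y (d − d') = [1528800 × (620 − 69.25) + 432600 × (620 − 46)] × 10⁻⁶ = 841.99 + 248.31 = 1090.30 kN·m.

M_n ≈ 1090 kN·m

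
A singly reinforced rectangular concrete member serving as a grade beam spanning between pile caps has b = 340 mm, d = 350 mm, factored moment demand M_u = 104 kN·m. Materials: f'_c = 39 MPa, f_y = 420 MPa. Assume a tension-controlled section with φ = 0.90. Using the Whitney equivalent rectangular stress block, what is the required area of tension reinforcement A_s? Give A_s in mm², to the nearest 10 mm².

A_s ≈ 820 mm²

M_n = M_u/φ = 104/0.90 = 115.556 kN·m.
With M_n = 0.85 f'_c a b (d − a/2), solve the quadratic for a:
a = d − √(d² − 2M_n/(0.85 f'_c b)) = 350 − √(350² − 2 × 115.556×10⁶/(0.85 × 39 × 340)) = 30.63 mm.
A_s = 0.85 f'_c a b / f_y = 0.85 × 39 × 30.63 × 340 / 420 = 822.0 mm².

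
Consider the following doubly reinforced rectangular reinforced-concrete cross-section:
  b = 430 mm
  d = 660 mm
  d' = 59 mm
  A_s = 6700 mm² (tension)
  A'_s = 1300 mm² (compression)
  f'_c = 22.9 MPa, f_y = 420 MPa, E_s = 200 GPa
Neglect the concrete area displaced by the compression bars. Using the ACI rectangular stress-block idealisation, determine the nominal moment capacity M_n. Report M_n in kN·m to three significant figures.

Assume both tension and compression steel yield.
Net tension couple steel: A_s − A'_s = 5400 mm².
a = (A_s − A'_s) f_y / (0.85 f'_c b) = 2268000/(0.85 × 22.9 × 430) = 270.97 mm.
c = a/β₁ = 270.97/0.85 = 318.79 mm; ε'_s = 0.003(c − d')/c = 0.0024 ≥ f_y/E_s = 0.0021, so compression steel does yield.
M_n = (A_s − A'_s) f_y (d − a/2) + A'_s f_y (d − d') = [2268000 × (660 − 135.485) + 546000 × (660 − 59)] × 10⁻⁶ = 1189.60 + 328.15 = 1517.75 kN·m.

M_n ≈ 1520 kN·m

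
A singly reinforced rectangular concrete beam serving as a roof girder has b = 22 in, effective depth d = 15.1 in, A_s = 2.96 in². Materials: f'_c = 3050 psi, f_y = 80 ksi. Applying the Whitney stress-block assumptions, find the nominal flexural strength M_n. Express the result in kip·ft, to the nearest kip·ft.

T = A_s f_y = 2.96 × 80 = 236.8 kips.
a = T/(0.85 f'_c b) = 236.8/(0.85 × 3.05 × 22) = 4.152 in.
M_n = T(d − a/2) = 236.8 × (15.1 − 2.076) = 3084.1 kip·in = 3084.1/12 = 257.01 kip·ft.

M_n ≈ 257 kip·ft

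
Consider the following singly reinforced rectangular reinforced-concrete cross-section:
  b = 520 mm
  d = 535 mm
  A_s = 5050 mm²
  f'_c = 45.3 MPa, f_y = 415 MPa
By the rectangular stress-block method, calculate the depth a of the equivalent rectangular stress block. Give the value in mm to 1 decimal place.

T = A_s f_y = 5050 × 415 = 2095750 N = 2095.75 kN.
Setting C = 0.85 f'_c a b equal to T: a = 2095750/(0.85 × 45.3 × 520) = 104.7 mm.

a ≈ 104.7 mm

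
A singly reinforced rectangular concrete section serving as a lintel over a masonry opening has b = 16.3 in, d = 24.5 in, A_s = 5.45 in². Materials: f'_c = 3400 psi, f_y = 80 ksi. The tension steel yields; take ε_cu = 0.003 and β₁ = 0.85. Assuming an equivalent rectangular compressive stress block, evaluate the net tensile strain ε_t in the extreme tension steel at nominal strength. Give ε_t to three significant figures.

ε_t ≈ 0.00375

a = A_s f_y/(0.85 f'_c b) = 9.256 in.
β₁ = 0.85, so c = a/β₁ = 9.256/0.85 = 10.889 in.
From the linear strain diagram with ε_cu = 0.003: ε_t = 0.003 (d − c)/c = 0.003 × (24.5 − 10.889)/10.889 = 0.00375.
ε_t < 0.004 — the section is over-reinforced for flexure under ACI limits.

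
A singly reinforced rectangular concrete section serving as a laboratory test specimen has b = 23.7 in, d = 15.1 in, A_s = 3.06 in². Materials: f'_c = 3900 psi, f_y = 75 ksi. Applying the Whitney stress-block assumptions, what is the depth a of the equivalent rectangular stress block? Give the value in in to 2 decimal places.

T = A_s f_y = 3.06 × 75 = 229.5 kips.
a = T/(0.85 f'_c b) = 229.5/(0.85 × 3.9 × 23.7) = 2.92 in.

a ≈ 2.92 in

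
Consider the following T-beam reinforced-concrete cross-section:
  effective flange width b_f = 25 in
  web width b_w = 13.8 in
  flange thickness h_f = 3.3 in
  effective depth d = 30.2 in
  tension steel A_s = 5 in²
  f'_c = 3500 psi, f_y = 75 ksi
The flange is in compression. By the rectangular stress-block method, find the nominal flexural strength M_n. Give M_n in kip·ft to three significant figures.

M_n ≈ 857 kip·ft

Tension: T = A_s f_y = 5 × 75 = 375 kips.
Try a within the flange: a = T/(0.85 f'_c b_f) = 375/(0.85 × 3.5 × 25) = 5.042 in.
a = 5.042 > h_f = 3.3 in: the block extends into the web. Split into flange-overhang and web parts.
C_f = 0.85 f'_c (b_f − b_w) h_f = 0.85 × 3.5 × (25 − 13.8) × 3.3 = 110.0 kips.
Remaining web compression depth: a_w = (T − C_f)/(0.85 f'_c b_w) = (375 − 110.0)/(0.85 × 3.5 × 13.8) = 6.455 in.
M_n = C_f(d − h_f/2) + (T − C_f)(d − a_w/2) = 110.0 × (30.2 − 1.65) + 265 × (30.2 − 3.2275) = 3140.5 + 7147.7 = 10288.2 kip·in.
M_n = 10288.2/12 = 857.35 kip·ft.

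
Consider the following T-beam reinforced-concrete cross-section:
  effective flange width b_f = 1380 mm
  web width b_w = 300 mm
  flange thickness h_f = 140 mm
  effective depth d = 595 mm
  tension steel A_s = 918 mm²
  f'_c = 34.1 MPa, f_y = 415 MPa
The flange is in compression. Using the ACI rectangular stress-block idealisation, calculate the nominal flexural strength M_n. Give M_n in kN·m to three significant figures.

M_n ≈ 225 kN·m

Tension: T = A_s f_y = 918 × 415 = 380970 N.
Try a within the flange: a = T/(0.85 f'_c b_f) = 380970/(0.85 × 34.1 × 1380) = 9.52 mm.
Since a = 9.52 ≤ h_f = 140 mm, the stress block lies entirely in the flange; analyse as a rectangular beam of width b_f.
M_n = T(d − a/2) = 380970 × (595 − 4.76) = 224.86 × 10⁶ N·mm.
M_n = 224.86 kN·m.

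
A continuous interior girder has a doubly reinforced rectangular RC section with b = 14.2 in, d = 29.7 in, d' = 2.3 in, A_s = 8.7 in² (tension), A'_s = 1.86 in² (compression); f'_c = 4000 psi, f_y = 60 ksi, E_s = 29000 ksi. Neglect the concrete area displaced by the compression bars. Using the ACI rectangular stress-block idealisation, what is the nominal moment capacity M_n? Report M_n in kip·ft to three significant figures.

Assume both steels yield.
a = (A_s − A'_s) f_y/(0.85 f'_c b) = (8.7 − 1.86) × 60/(0.85 × 4 × 14.2) = 8.500 in.
c = a/β₁ = 8.500/0.85 = 10.000 in; ε'_s = 0.003(c − d')/c = 0.0023 ≥ ε_y = 0.0021, so the compression steel yields.
M_n = (A_s − A'_s) f_y (d − a/2) + A'_s f_y (d − d') = 410.4 × (29.7 − 4.25) + 111.6 × (29.7 − 2.3) = 10444.7 + 3057.8 = 13502.5 kip·in = 13502.5/12 = 1125.21 kip·ft.

M_n ≈ 1130 kip·ft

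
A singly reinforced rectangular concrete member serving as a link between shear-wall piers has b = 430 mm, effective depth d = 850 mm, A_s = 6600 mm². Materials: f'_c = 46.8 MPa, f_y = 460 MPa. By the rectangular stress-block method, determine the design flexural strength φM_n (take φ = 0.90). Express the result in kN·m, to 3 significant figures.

T = A_s f_y = 6600 × 460 = 3036000 N = 3036 kN.
From C = T: a = T/(0.85 f'_c b) = 3036000/(0.85 × 46.8 × 430) = 177.49 mm.
M_n = T(d − a/2) = 3036 kN × (850 − 88.745) mm = 2311.17 kN·m.
φM_n = 0.90 × 2311.17 = 2080.05 kN·m.

φM_n ≈ 2080 kN·m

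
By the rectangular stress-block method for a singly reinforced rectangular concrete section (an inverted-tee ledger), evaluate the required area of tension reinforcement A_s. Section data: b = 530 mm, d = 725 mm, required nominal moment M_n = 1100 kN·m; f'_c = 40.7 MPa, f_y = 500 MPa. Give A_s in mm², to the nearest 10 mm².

A_s ≈ 3230 mm²

With M_n = 0.85 f'_c a b (d − a/2), solve the quadratic for a:
a = d − √(d² − 2M_n/(0.85 f'_c b)) = 725 − √(725² − 2 × 1100×10⁶/(0.85 × 40.7 × 530)) = 88.10 mm.
A_s = 0.85 f'_c a b / f_y = 0.85 × 40.7 × 88.10 × 530 / 500 = 3230.7 mm².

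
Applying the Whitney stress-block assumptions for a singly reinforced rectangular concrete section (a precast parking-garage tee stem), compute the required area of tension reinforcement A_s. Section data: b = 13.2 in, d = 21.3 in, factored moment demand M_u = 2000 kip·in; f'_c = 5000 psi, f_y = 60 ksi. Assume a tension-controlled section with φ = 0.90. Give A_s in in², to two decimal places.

M_n = M_u/φ = 2000/0.90 = 2222.22 kip·in.
From M_n = 0.85 f'_c a b (d − a/2):
a = d − √(d² − 2M_n/(0.85 f'_c b)) = 21.3 − √(21.3² − 2 × 2222.22/(0.85 × 5 × 13.2)) = 1.949 in.
A_s = 0.85 f'_c a b / f_y = 0.85 × 5 × 1.949 × 13.2 / 60 = 1.822 in².

A_s ≈ 1.82 in²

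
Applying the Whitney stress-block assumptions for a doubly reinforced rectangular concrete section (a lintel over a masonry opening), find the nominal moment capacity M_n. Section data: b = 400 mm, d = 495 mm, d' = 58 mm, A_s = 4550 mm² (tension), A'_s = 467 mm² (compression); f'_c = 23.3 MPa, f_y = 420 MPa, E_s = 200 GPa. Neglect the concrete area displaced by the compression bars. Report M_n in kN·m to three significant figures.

Assume both tension and compression steel yield.
Net tension couple steel: A_s − A'_s = 4083 mm².
a = (A_s − A'_s) f_y / (0.85 f'_c b) = 1714860/(0.85 × 23.3 × 400) = 216.47 mm.
c = a/β₁ = 216.47/0.85 = 254.67 mm; ε'_s = 0.003(c − d')/c = 0.0023 ≥ f_y/E_s = 0.0021, so compression steel does yield.
M_n = (A_s − A'_s) f_y (d − a/2) + A'_s f_y (d − d') = [1714860 × (495 − 108.235) + 196140 × (495 − 58)] × 10⁻⁶ = 663.25 + 85.71 = 748.96 kN·m.

M_n ≈ 749 kN·m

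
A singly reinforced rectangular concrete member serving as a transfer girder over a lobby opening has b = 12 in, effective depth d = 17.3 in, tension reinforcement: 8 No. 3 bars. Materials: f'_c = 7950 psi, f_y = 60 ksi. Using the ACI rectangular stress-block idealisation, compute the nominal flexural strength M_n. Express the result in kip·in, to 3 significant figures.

A_s = 8 × 0.11 = 0.88 in².
T = A_s f_y = 0.88 × 60 = 52.8 kips.
a = T/(0.85 f'_c b) = 52.8/(0.85 × 7.95 × 12) = 0.651 in.
M_n = T(d − a/2) = 52.8 × (17.3 − 0.3255) = 896.3 kip·in.

M_n ≈ 896 kip·in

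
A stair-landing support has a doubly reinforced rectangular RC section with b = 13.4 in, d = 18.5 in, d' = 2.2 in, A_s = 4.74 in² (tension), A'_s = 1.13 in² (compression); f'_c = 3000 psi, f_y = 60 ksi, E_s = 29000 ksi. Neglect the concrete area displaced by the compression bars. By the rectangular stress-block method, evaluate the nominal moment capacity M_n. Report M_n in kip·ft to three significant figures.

Assume both steels yield.
a = (A_s − A'_s) f_y/(0.85 f'_c b) = (4.74 − 1.13) × 60/(0.85 × 3 × 13.4) = 6.339 in.
c = a/β₁ = 6.339/0.85 = 7.458 in; ε'_s = 0.003(c − d')/c = 0.0021 ≥ ε_y = 0.0021, so the compression steel yields.
M_n = (A_s − A'_s) f_y (d − a/2) + A'_s f_y (d − d') = 216.6 × (18.5 − 3.1695) + 67.8 × (18.5 − 2.2) = 3320.6 + 1105.1 = 4425.7 kip·in = 4425.7/12 = 368.81 kip·ft.

M_n ≈ 369 kip·ft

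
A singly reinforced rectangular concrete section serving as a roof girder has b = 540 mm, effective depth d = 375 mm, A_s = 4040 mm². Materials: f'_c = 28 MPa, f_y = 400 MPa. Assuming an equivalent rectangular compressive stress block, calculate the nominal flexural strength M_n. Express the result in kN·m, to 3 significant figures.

T = A_s f_y = 4040 × 400 = 1616000 N = 1616 kN.
From C = T: a = T/(0.85 f'_c b) = 1616000/(0.85 × 28 × 540) = 125.74 mm.
M_n = T(d − a/2) = 1616 kN × (375 − 62.87) mm = 504.40 kN·m.

M_n ≈ 504 kN·m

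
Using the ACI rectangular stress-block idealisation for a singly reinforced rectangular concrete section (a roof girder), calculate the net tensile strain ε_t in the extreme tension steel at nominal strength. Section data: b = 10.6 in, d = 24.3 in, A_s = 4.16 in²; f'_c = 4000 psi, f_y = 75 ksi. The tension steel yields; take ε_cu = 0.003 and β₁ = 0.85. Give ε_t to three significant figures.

a = A_s f_y/(0.85 f'_c b) = 8.657 in.
β₁ = 0.85, so c = a/β₁ = 8.657/0.85 = 10.185 in.
From the linear strain diagram with ε_cu = 0.003: ε_t = 0.003 (d − c)/c = 0.003 × (24.3 − 10.185)/10.185 = 0.00416.
ε_t is between 0.004 and 0.005 — transition zone.

ε_t ≈ 0.00416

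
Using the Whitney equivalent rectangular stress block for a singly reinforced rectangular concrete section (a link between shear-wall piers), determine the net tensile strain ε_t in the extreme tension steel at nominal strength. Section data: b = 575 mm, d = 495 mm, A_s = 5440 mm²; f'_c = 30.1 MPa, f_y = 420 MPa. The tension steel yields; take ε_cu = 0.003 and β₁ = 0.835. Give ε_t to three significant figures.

a = A_s f_y/(0.85 f'_c b) = 155.31 mm.
β₁ = 0.835, so c = a/β₁ = 155.31/0.835 = 186.00 mm.
From the linear strain diagram with ε_cu = 0.003: ε_t = 0.003 (d − c)/c = 0.003 × (495 − 186.00)/186.00 = 0.00498.
ε_t is between 0.004 and 0.005 — transition zone.

ε_t ≈ 0.00498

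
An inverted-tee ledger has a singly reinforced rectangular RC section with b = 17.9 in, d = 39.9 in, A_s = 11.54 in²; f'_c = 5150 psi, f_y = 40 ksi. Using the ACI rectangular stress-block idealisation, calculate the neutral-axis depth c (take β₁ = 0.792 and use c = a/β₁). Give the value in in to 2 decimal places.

T = A_s f_y = 11.54 × 40 = 461.6 kips.
a = T/(0.85 f'_c b) = 461.6/(0.85 × 5.15 × 17.9) = 5.8910 in.
With β₁ = 0.792, c = a/β₁ = 5.8910/0.792 = 7.44 in.

c ≈ 7.44 in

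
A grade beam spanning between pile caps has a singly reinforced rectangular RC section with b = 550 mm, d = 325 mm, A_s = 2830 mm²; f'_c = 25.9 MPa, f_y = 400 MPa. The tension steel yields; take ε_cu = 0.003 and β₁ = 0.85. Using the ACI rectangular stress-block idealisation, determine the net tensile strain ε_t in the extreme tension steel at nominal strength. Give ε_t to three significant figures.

ε_t ≈ 0.00586

a = A_s f_y/(0.85 f'_c b) = 93.49 mm.
β₁ = 0.85, so c = a/β₁ = 93.49/0.85 = 109.99 mm.
From the linear strain diagram with ε_cu = 0.003: ε_t = 0.003 (d − c)/c = 0.003 × (325 − 109.99)/109.99 = 0.00586.
Since ε_t ≥ 0.005, the section is tension-controlled.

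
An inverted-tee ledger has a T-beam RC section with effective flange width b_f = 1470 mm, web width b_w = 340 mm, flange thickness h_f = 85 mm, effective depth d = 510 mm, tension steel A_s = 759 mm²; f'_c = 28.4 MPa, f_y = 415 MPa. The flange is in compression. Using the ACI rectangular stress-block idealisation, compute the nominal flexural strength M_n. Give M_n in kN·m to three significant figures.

M_n ≈ 159 kN·m

Tension: T = A_s f_y = 759 × 415 = 314985 N.
Try a within the flange: a = T/(0.85 f'_c b_f) = 314985/(0.85 × 28.4 × 1470) = 8.88 mm.
Since a = 8.88 ≤ h_f = 85 mm, the stress block lies entirely in the flange; analyse as a rectangular beam of width b_f.
M_n = T(d − a/2) = 314985 × (510 − 4.44) = 159.24 × 10⁶ N·mm.
M_n = 159.24 kN·m.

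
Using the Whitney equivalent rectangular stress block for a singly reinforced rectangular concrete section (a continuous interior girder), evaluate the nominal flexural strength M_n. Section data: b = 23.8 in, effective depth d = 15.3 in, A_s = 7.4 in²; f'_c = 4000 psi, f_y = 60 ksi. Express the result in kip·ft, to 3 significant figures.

T = A_s f_y = 7.4 × 60 = 444 kips.
a = T/(0.85 f'_c b) = 444/(0.85 × 4 × 23.8) = 5.487 in.
M_n = T(d − a/2) = 444 × (15.3 − 2.7435) = 5575.1 kip·in = 5575.1/12 = 464.59 kip·ft.

M_n ≈ 465 kip·ft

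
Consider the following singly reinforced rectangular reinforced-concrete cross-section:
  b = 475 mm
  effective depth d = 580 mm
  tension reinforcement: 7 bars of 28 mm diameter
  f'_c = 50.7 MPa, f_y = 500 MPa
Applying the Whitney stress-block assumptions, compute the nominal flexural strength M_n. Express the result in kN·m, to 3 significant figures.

M_n ≈ 1140 kN·m

A_s = 7 × 616 = 4312 mm².
T = A_s f_y = 4312 × 500 = 2156000 N = 2156 kN.
From C = T: a = T/(0.85 f'_c b) = 2156000/(0.85 × 50.7 × 475) = 105.32 mm.
M_n = T(d − a/2) = 2156 kN × (580 − 52.66) mm = 1136.95 kN·m.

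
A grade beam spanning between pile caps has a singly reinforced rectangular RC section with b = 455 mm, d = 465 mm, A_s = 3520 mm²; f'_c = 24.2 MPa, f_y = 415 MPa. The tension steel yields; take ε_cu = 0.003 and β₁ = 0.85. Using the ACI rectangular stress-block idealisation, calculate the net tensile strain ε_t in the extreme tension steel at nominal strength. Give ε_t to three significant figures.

a = A_s f_y/(0.85 f'_c b) = 156.08 mm.
β₁ = 0.85, so c = a/β₁ = 156.08/0.85 = 183.62 mm.
From the linear strain diagram with ε_cu = 0.003: ε_t = 0.003 (d − c)/c = 0.003 × (465 − 183.62)/183.62 = 0.00460.
ε_t is between 0.004 and 0.005 — transition zone.

ε_t ≈ 0.00460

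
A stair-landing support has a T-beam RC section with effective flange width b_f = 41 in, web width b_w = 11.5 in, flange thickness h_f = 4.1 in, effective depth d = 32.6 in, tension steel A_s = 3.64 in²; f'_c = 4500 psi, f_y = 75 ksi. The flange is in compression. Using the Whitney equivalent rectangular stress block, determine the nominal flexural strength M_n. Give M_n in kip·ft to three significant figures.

Tension: T = A_s f_y = 3.64 × 75 = 273 kips.
Try a within the flange: a = T/(0.85 f'_c b_f) = 273/(0.85 × 4.5 × 41) = 1.741 in.
Since a = 1.741 ≤ h_f = 4.1 in, the stress block lies entirely in the flange; analyse as a rectangular beam of width b_f.
M_n = T(d − a/2) = 273 × (32.6 − 0.8705) = 8662.2 kip·in.
M_n = 8662.2/12 = 721.85 kip·ft.

M_n ≈ 722 kip·ft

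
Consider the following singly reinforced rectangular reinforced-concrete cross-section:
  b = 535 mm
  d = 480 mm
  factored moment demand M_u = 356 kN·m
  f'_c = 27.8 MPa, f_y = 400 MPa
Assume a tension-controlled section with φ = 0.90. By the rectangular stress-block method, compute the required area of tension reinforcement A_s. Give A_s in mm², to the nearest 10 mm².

M_n = M_u/φ = 356/0.90 = 395.556 kN·m.
With M_n = 0.85 f'_c a b (d − a/2), solve the quadratic for a:
a = d − √(d² − 2M_n/(0.85 f'_c b)) = 480 − √(480² − 2 × 395.556×10⁶/(0.85 × 27.8 × 535)) = 70.34 mm.
A_s = 0.85 f'_c a b / f_y = 0.85 × 27.8 × 70.34 × 535 / 400 = 2223.1 mm².

A_s ≈ 2220 mm²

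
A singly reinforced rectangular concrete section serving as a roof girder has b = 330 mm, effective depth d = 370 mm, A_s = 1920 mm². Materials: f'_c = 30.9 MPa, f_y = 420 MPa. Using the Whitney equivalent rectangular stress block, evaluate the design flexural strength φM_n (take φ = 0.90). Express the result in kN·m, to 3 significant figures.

φM_n ≈ 235 kN·m

T = A_s f_y = 1920 × 420 = 806400 N = 806.4 kN.
From C = T: a = T/(0.85 f'_c b) = 806400/(0.85 × 30.9 × 330) = 93.04 mm.
M_n = T(d − a/2) = 806.4 kN × (370 − 46.52) mm = 260.85 kN·m.
φM_n = 0.90 × 260.85 = 234.77 kN·m.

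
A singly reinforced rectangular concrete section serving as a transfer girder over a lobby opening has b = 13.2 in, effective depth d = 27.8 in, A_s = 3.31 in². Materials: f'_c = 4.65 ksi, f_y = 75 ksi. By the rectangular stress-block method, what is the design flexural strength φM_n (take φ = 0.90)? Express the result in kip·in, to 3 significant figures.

φM_n ≈ 5680 kip·in

T = A_s f_y = 3.31 × 75 = 248.25 kips.
a = T/(0.85 f'_c b) = 248.25/(0.85 × 4.65 × 13.2) = 4.758 in.
M_n = T(d − a/2) = 248.25 × (27.8 − 2.379) = 6310.8 kip·in.
φM_n = 0.90 × 6310.8 = 5679.7 kip·in.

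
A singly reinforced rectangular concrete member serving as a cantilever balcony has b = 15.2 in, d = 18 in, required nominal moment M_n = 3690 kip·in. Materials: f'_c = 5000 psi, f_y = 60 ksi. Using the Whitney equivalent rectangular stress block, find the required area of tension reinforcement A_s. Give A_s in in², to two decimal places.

From M_n = 0.85 f'_c a b (d − a/2):
a = d − √(d² − 2M_n/(0.85 f'_c b)) = 18 − √(18² − 2 × 3690/(0.85 × 5 × 15.2)) = 3.517 in.
A_s = 0.85 f'_c a b / f_y = 0.85 × 5 × 3.517 × 15.2 / 60 = 3.787 in².

A_s ≈ 3.79 in²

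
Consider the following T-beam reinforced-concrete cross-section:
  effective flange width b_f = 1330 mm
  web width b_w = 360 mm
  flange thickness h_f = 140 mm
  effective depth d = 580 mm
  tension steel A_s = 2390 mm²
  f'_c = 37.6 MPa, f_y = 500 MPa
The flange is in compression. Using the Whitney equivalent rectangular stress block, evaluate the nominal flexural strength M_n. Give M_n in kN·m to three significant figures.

M_n ≈ 676 kN·m

Tension: T = A_s f_y = 2390 × 500 = 1195000 N.
Try a within the flange: a = T/(0.85 f'_c b_f) = 1195000/(0.85 × 37.6 × 1330) = 28.11 mm.
Since a = 28.11 ≤ h_f = 140 mm, the stress block lies entirely in the flange; analyse as a rectangular beam of width b_f.
M_n = T(d − a/2) = 1195000 × (580 − 14.055) = 676.30 × 10⁶ N·mm.
M_n = 676.30 kN·m.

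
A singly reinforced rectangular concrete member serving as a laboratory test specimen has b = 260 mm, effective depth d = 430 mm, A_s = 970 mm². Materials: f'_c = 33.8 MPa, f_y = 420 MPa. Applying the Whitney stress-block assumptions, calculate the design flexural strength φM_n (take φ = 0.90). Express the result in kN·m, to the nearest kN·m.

T = A_s f_y = 970 × 420 = 407400 N = 407.4 kN.
From C = T: a = T/(0.85 f'_c b) = 407400/(0.85 × 33.8 × 260) = 54.54 mm.
M_n = T(d − a/2) = 407.4 kN × (430 − 27.27) mm = 164.07 kN·m.
φM_n = 0.90 × 164.07 = 147.66 kN·m.

φM_n ≈ 148 kN·m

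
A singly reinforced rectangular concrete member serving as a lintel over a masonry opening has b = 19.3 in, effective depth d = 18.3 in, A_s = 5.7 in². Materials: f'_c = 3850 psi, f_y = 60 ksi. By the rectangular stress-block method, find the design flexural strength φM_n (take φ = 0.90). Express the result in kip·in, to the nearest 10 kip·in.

T = A_s f_y = 5.7 × 60 = 342 kips.
a = T/(0.85 f'_c b) = 342/(0.85 × 3.85 × 19.3) = 5.415 in.
M_n = T(d − a/2) = 342 × (18.3 − 2.7075) = 5332.6 kip·in.
φM_n = 0.90 × 5332.6 = 4799.3 kip·in.

φM_n ≈ 4800 kip·in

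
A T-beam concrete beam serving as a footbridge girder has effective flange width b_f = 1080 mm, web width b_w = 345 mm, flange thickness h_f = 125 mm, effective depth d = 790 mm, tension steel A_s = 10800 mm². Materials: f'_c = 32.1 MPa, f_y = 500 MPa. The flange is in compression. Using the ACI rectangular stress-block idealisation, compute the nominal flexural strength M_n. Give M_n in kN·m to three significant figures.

M_n ≈ 3660 kN·m

Tension: T = A_s f_y = 10800 × 500 = 5400000 N.
Try a within the flange: a = T/(0.85 f'_c b_f) = 5400000/(0.85 × 32.1 × 1080) = 183.25 mm.
a = 183.25 > h_f = 125 mm: the block extends into the web. Split into flange-overhang and web parts.
C_f = 0.85 f'_c (b_f − b_w) h_f = 0.85 × 32.1 × (1080 − 345) × 125 = 2506809 N.
Remaining web compression depth: a_w = (T − C_f)/(0.85 f'_c b_w) = (5400000 − 2506809)/(0.85 × 32.1 × 345) = 307.35 mm.
M_n = C_f(d − h_f/2) + (T − C_f)(d − a_w/2) = 2506809 × (790 − 62.5) + 2893191 × (790 − 153.675) = 1823.70 + 1841.01 = 3664.71 × 10⁶ N·mm.
M_n = 3664.71 kN·m.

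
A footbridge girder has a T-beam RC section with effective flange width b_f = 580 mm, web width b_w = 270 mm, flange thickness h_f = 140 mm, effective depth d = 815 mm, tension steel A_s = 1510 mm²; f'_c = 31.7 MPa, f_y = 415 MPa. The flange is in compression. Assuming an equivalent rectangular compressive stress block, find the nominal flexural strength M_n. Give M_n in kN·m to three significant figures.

M_n ≈ 498 kN·m

Tension: T = A_s f_y = 1510 × 415 = 626650 N.
Try a within the flange: a = T/(0.85 f'_c b_f) = 626650/(0.85 × 31.7 × 580) = 40.10 mm.
Since a = 40.10 ≤ h_f = 140 mm, the stress block lies entirely in the flange; analyse as a rectangular beam of width b_f.
M_n = T(d − a/2) = 626650 × (815 − 20.05) = 498.16 × 10⁶ N·mm.
M_n = 498.16 kN·m.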